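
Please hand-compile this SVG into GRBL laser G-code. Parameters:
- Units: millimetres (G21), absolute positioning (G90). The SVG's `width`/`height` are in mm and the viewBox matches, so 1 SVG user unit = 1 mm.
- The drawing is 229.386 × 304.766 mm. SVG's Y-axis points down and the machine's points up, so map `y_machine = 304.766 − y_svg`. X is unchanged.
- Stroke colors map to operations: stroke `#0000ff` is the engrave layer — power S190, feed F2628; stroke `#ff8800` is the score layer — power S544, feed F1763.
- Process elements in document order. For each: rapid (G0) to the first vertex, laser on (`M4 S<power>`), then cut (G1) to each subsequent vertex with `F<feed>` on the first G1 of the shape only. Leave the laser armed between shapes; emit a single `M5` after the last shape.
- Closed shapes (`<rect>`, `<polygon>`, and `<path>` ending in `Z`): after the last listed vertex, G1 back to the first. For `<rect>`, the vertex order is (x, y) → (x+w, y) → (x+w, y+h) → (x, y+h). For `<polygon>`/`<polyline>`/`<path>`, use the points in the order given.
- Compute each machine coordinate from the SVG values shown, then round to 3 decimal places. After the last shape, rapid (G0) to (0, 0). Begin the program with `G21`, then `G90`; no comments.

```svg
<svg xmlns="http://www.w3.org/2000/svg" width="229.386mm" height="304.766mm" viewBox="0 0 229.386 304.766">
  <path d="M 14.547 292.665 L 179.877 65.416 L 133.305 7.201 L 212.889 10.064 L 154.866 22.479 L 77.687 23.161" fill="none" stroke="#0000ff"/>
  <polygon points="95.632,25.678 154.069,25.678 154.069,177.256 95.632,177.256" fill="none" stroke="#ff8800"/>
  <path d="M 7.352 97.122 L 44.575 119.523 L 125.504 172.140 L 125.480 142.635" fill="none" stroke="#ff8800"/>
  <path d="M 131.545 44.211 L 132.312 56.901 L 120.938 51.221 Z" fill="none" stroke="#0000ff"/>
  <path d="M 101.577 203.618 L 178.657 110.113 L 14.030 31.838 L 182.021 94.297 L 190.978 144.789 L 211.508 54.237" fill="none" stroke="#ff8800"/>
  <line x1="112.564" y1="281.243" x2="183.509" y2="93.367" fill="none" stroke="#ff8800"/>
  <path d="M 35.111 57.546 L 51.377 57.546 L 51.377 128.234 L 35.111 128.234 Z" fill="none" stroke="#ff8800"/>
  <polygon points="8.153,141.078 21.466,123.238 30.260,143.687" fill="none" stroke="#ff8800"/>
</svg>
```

G21
G90
G0 X14.547 Y12.101
M4 S190
G1 X179.877 Y239.350 F2628
G1 X133.305 Y297.565
G1 X212.889 Y294.702
G1 X154.866 Y282.287
G1 X77.687 Y281.605
G0 X95.632 Y279.088
M4 S544
G1 X154.069 Y279.088 F1763
G1 X154.069 Y127.510
G1 X95.632 Y127.510
G1 X95.632 Y279.088
G0 X7.352 Y207.644
M4 S544
G1 X44.575 Y185.243 F1763
G1 X125.504 Y132.626
G1 X125.480 Y162.131
G0 X131.545 Y260.555
M4 S190
G1 X132.312 Y247.865 F2628
G1 X120.938 Y253.545
G1 X131.545 Y260.555
G0 X101.577 Y101.148
M4 S544
G1 X178.657 Y194.653 F1763
G1 X14.030 Y272.928
G1 X182.021 Y210.469
G1 X190.978 Y159.977
G1 X211.508 Y250.529
G0 X112.564 Y23.523
M4 S544
G1 X183.509 Y211.399 F1763
G0 X35.111 Y247.220
M4 S544
G1 X51.377 Y247.220 F1763
G1 X51.377 Y176.532
G1 X35.111 Y176.532
G1 X35.111 Y247.220
G0 X8.153 Y163.688
M4 S544
G1 X21.466 Y181.528 F1763
G1 X30.260 Y161.079
G1 X8.153 Y163.688
M5
G0 X0.000 Y0.000

Since the viewBox matches the mm dimensions, user units are millimetres directly. The only transform is the Y-flip y_m = 304.766 − y_svg.

Shape 1 is a open polyline drawn with `<path>`. Its stroke #0000ff means engrave at S190, F2628. After flipping Y the toolpath is (14.547,12.101) → (179.877,239.350) → (133.305,297.565) → (212.889,294.702) → (154.866,282.287) → (77.687,281.605).

Shape 2 is a rectangle drawn with `<polygon>`. Its stroke #ff8800 means score at S544, F1763. After flipping Y the toolpath is (95.632,279.088) → (154.069,279.088) → (154.069,127.510) → (95.632,127.510) → (95.632,279.088), returning to the start.

Shape 3 is a open polyline drawn with `<path>`. Its stroke #ff8800 means score at S544, F1763. After flipping Y the toolpath is (7.352,207.644) → (44.575,185.243) → (125.504,132.626) → (125.480,162.131).

Shape 4 is a regular polygon drawn with `<path>`. Its stroke #0000ff means engrave at S190, F2628. After flipping Y the toolpath is (131.545,260.555) → (132.312,247.865) → (120.938,253.545) → (131.545,260.555), returning to the start.

Shape 5 is a open polyline drawn with `<path>`. Its stroke #ff8800 means score at S544, F1763. After flipping Y the toolpath is (101.577,101.148) → (178.657,194.653) → (14.030,272.928) → (182.021,210.469) → (190.978,159.977) → (211.508,250.529).

Shape 6 is a line segment drawn with `<line>`. Its stroke #ff8800 means score at S544, F1763. After flipping Y the toolpath is (112.564,23.523) → (183.509,211.399).

Shape 7 is a rectangle drawn with `<path>`. Its stroke #ff8800 means score at S544, F1763. After flipping Y the toolpath is (35.111,247.220) → (51.377,247.220) → (51.377,176.532) → (35.111,176.532) → (35.111,247.220), returning to the start.

Shape 8 is a regular polygon drawn with `<polygon>`. Its stroke #ff8800 means score at S544, F1763. After flipping Y the toolpath is (8.153,163.688) → (21.466,181.528) → (30.260,161.079) → (8.153,163.688), returning to the start.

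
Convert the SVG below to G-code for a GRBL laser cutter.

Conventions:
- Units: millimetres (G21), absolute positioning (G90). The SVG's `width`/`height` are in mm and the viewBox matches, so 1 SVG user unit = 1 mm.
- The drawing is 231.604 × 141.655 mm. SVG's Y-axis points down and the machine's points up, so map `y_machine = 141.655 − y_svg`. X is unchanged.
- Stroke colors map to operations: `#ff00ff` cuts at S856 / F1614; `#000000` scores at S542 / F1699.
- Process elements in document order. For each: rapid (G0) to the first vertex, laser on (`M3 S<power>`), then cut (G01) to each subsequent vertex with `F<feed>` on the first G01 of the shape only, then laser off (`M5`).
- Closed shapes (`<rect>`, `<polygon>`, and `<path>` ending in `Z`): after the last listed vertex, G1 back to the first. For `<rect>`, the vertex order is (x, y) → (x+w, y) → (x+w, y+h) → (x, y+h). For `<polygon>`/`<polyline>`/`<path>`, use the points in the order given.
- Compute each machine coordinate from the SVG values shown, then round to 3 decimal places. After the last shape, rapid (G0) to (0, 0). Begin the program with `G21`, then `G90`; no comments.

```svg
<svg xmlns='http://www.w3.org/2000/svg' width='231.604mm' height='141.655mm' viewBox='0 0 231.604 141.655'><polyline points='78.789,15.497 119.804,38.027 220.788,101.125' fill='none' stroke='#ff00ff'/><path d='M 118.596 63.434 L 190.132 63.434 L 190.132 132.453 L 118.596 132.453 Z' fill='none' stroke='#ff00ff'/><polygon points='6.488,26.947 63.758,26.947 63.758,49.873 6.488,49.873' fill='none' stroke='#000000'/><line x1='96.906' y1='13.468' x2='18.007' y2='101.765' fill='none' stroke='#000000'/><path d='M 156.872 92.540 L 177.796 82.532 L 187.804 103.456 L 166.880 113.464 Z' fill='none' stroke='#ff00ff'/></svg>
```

Since the viewBox matches the mm dimensions, user units are millimetres directly. The only transform is the Y-flip y_m = 141.655 − y_svg.

Shape 1 is a open polyline drawn with `<polyline>`. Its stroke #ff00ff means cut at S856, F1614. After flipping Y the toolpath is (78.789,126.158) → (119.804,103.628) → (220.788,40.530).

Shape 2 is a rectangle drawn with `<path>`. Its stroke #ff00ff means cut at S856, F1614. After flipping Y the toolpath is (118.596,78.221) → (190.132,78.221) → (190.132,9.202) → (118.596,9.202) → (118.596,78.221), returning to the start.

Shape 3 is a rectangle drawn with `<polygon>`. Its stroke #000000 means score at S542, F1699. After flipping Y the toolpath is (6.488,114.708) → (63.758,114.708) → (63.758,91.782) → (6.488,91.782) → (6.488,114.708), returning to the start.

Shape 4 is a line segment drawn with `<line>`. Its stroke #000000 means score at S542, F1699. After flipping Y the toolpath is (96.906,128.187) → (18.007,39.890).

Shape 5 is a regular polygon drawn with `<path>`. Its stroke #ff00ff means cut at S856, F1614. After flipping Y the toolpath is (156.872,49.115) → (177.796,59.123) → (187.804,38.199) → (166.880,28.191) → (156.872,49.115), returning to the start.

G21
G90
G0 X78.789 Y126.158
M3 S856
G01 X119.804 Y103.628 F1614
G01 X220.788 Y40.530
M5
G0 X118.596 Y78.221
M3 S856
G01 X190.132 Y78.221 F1614
G01 X190.132 Y9.202
G01 X118.596 Y9.202
G01 X118.596 Y78.221
M5
G0 X6.488 Y114.708
M3 S542
G01 X63.758 Y114.708 F1699
G01 X63.758 Y91.782
G01 X6.488 Y91.782
G01 X6.488 Y114.708
M5
G0 X96.906 Y128.187
M3 S542
G01 X18.007 Y39.890 F1699
M5
G0 X156.872 Y49.115
M3 S856
G01 X177.796 Y59.123 F1614
G01 X187.804 Y38.199
G01 X166.880 Y28.191
G01 X156.872 Y49.115
M5
G0 X0.000 Y0.000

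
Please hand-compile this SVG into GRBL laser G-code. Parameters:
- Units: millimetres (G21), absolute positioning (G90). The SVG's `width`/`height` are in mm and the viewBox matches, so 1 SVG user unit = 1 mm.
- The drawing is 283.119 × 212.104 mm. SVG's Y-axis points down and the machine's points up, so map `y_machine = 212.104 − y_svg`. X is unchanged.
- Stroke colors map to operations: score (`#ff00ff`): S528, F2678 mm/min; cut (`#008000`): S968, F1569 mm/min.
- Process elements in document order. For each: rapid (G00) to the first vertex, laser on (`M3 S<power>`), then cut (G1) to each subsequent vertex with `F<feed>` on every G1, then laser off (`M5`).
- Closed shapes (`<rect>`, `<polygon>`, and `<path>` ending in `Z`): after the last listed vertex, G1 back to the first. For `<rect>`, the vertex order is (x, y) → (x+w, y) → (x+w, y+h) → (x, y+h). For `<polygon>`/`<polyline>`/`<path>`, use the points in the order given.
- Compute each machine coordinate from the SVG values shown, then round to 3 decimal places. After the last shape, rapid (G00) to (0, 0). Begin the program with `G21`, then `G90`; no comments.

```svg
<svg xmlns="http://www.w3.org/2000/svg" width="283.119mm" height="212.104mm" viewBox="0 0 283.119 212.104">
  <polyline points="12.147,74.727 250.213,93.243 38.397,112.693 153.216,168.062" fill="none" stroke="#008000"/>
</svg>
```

G21
G90
G00 X12.147 Y137.377
M3 S968
G1 X250.213 Y118.861 F1569
G1 X38.397 Y99.411 F1569
G1 X153.216 Y44.042 F1569
M5
G00 X0.000 Y0.000

Since the viewBox matches the mm dimensions, user units are millimetres directly. The only transform is the Y-flip y_m = 212.104 − y_svg.

Shape 1 is a open polyline drawn with `<polyline>`. Its stroke #008000 means cut at S968, F1569. After flipping Y the toolpath is (12.147,137.377) → (250.213,118.861) → (38.397,99.411) → (153.216,44.042).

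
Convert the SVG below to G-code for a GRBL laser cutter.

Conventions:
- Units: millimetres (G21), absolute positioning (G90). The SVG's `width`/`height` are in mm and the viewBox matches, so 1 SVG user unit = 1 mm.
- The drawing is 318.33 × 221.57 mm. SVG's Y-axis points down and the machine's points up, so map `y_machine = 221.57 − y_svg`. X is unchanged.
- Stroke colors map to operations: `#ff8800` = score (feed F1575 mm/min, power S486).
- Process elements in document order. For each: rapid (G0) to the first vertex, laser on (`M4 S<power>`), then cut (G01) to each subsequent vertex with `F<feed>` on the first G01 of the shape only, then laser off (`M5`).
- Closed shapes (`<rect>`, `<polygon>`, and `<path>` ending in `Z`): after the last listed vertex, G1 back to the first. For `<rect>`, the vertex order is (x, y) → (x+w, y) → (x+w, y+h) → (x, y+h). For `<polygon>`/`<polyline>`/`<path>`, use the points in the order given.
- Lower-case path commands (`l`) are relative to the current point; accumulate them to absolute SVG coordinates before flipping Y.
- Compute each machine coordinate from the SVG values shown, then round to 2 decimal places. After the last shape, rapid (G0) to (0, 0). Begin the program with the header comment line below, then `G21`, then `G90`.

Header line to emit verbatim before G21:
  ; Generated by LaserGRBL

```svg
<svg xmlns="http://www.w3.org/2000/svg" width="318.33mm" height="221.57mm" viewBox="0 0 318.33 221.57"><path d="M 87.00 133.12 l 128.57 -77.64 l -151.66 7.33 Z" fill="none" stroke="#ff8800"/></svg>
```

viewBox `0 0 318.33 221.57` with mm width/height → 1 unit = 1 mm. Flip: y_m = 221.57 − y_svg.

**Shape 1** — `<path>` closed polygon, stroke `#ff8800` → score (S486, F1575). Machine vertices: (87.00,88.45) → (215.57,166.09) → (63.91,158.76) → (87.00,88.45). Closed: final G1 returns to the first vertex.

; Generated by LaserGRBL
G21
G90
G0 X87.00 Y88.45
M4 S486
G01 X215.57 Y166.09 F1575
G01 X63.91 Y158.76
G01 X87.00 Y88.45
M5
G0 X0.00 Y0.00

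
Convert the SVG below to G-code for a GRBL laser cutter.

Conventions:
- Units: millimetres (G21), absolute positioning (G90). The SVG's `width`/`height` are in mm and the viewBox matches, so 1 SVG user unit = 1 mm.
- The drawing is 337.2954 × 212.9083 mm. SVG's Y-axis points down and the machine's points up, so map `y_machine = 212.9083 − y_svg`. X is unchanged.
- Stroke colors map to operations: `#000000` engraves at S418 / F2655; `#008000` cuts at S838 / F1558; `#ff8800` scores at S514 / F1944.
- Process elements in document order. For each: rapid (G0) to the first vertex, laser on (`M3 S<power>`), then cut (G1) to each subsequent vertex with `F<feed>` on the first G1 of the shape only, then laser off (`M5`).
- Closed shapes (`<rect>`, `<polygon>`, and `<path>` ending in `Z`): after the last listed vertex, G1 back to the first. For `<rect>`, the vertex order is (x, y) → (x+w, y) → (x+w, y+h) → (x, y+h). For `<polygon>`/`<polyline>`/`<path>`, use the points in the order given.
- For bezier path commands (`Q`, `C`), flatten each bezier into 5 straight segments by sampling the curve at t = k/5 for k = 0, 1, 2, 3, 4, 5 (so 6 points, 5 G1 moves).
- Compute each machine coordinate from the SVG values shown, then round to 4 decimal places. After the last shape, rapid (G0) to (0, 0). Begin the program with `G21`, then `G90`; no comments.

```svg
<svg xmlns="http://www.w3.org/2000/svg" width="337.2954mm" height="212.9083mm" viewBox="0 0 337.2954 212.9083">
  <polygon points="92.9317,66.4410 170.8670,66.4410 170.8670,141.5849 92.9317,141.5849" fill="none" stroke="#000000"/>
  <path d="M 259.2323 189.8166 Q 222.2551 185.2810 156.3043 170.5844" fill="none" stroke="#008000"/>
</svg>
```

Since the viewBox matches the mm dimensions, user units are millimetres directly. The only transform is the Y-flip y_m = 212.9083 − y_svg.

Shape 1 is a rectangle drawn with `<polygon>`. Its stroke #000000 means engrave at S418, F2655. After flipping Y the toolpath is (92.9317,146.4673) → (170.8670,146.4673) → (170.8670,71.3234) → (92.9317,71.3234) → (92.9317,146.4673), returning to the start.

Shape 2 is a quadratic bezier drawn with `<path>`. Its stroke #008000 means cut at S838, F1558. After flipping Y the toolpath is (259.2323,23.0917) → (243.2825,25.3124) → (225.0148,28.3459) → (204.4292,32.1924) → (181.5257,36.8517) → (156.3043,42.3239).

G21
G90
G0 X92.9317 Y146.4673
M3 S418
G1 X170.8670 Y146.4673 F2655
G1 X170.8670 Y71.3234
G1 X92.9317 Y71.3234
G1 X92.9317 Y146.4673
M5
G0 X259.2323 Y23.0917
M3 S838
G1 X243.2825 Y25.3124 F1558
G1 X225.0148 Y28.3459
G1 X204.4292 Y32.1924
G1 X181.5257 Y36.8517
G1 X156.3043 Y42.3239
M5
G0 X0.0000 Y0.0000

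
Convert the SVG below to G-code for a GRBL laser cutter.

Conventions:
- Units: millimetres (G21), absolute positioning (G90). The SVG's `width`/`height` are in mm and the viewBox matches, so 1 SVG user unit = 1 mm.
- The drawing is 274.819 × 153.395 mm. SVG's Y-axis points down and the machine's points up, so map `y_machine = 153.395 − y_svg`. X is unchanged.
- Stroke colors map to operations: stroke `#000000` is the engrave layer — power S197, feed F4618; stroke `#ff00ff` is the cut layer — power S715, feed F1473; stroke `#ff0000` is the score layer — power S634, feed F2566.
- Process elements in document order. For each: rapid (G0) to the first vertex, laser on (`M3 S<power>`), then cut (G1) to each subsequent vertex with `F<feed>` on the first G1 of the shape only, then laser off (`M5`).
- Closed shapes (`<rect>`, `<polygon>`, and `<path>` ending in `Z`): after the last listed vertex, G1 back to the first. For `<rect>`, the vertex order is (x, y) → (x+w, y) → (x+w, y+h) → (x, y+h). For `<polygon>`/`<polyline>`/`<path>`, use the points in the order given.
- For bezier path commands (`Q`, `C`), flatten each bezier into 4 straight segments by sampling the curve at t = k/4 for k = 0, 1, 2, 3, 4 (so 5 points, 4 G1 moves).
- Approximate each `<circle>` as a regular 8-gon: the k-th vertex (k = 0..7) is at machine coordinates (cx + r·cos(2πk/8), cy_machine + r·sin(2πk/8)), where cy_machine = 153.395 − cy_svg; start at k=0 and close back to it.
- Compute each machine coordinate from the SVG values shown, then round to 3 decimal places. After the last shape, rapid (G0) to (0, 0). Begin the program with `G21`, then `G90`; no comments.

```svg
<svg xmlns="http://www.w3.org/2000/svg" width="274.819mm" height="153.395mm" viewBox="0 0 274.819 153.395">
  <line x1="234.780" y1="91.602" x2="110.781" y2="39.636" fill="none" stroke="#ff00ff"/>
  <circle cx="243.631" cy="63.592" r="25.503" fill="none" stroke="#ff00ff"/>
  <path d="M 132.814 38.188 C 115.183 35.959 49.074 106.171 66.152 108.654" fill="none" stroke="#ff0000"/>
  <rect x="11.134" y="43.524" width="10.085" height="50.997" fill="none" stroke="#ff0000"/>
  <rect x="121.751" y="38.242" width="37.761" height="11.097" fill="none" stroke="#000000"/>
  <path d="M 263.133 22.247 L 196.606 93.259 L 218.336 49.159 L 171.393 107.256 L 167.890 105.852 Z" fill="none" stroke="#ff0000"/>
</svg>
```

G21
G90
G0 X234.780 Y61.793
M3 S715
G1 X110.781 Y113.759 F1473
M5
G0 X269.134 Y89.803
M3 S715
G1 X261.664 Y107.836 F1473
G1 X243.631 Y115.306
G1 X225.598 Y107.836
G1 X218.128 Y89.803
G1 X225.598 Y71.770
G1 X243.631 Y64.300
G1 X261.664 Y71.770
G1 X269.134 Y89.803
M5
G0 X132.814 Y115.207
M3 S634
G1 X112.558 Y105.486 F2566
G1 X86.467 Y81.741
G1 X66.884 Y57.112
G1 X66.152 Y44.741
M5
G0 X11.134 Y109.871
M3 S634
G1 X21.219 Y109.871 F2566
G1 X21.219 Y58.874
G1 X11.134 Y58.874
G1 X11.134 Y109.871
M5
G0 X121.751 Y115.153
M3 S197
G1 X159.512 Y115.153 F4618
G1 X159.512 Y104.056
G1 X121.751 Y104.056
G1 X121.751 Y115.153
M5
G0 X263.133 Y131.148
M3 S634
G1 X196.606 Y60.136 F2566
G1 X218.336 Y104.236
G1 X171.393 Y46.139
G1 X167.890 Y47.543
G1 X263.133 Y131.148
M5
G0 X0.000 Y0.000

1 u = 1 mm; y_m = 153.395 − y.

[1] `<line>` line segment, #ff00ff→cut S715 F1473: (234.780,61.793) → (110.781,113.759)

[2] `<circle>` circle, #ff00ff→cut S715 F1473: (269.134,89.803) → (261.664,107.836) → (243.631,115.306) → (225.598,107.836) → (218.128,89.803) → (225.598,71.770) → (243.631,64.300) → (261.664,71.770) → (269.134,89.803) (closed)

[3] `<path>` cubic bezier, #ff0000→score S634 F2566: (132.814,115.207) → (112.558,105.486) → (86.467,81.741) → (66.884,57.112) → (66.152,44.741)

[4] `<rect>` rectangle, #ff0000→score S634 F2566: (11.134,109.871) → (21.219,109.871) → (21.219,58.874) → (11.134,58.874) → (11.134,109.871) (closed)

[5] `<rect>` rectangle, #000000→engrave S197 F4618: (121.751,115.153) → (159.512,115.153) → (159.512,104.056) → (121.751,104.056) → (121.751,115.153) (closed)

[6] `<path>` closed polygon, #ff0000→score S634 F2566: (263.133,131.148) → (196.606,60.136) → (218.336,104.236) → (171.393,46.139) → (167.890,47.543) → (263.133,131.148) (closed)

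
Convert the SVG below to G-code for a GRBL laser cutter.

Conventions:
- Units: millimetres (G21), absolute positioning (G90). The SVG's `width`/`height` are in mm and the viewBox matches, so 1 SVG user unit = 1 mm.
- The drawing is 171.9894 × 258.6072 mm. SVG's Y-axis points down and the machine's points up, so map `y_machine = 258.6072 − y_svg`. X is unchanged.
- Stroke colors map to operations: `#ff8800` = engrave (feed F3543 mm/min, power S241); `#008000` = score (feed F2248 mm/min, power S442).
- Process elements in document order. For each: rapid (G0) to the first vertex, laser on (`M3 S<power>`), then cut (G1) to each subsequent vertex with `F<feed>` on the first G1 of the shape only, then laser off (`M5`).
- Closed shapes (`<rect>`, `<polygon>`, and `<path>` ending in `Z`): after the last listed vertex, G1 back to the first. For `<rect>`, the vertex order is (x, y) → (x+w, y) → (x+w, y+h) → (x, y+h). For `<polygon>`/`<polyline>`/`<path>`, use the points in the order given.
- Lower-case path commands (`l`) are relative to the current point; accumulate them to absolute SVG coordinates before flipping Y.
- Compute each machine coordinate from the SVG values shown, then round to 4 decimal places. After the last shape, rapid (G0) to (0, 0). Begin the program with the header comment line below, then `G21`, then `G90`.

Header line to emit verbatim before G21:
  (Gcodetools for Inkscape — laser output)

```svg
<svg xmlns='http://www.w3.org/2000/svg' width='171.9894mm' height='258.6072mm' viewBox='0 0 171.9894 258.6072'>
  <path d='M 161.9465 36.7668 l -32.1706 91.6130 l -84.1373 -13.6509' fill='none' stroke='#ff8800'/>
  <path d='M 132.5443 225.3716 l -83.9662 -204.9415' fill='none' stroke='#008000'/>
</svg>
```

viewBox `0 0 171.9894 258.6072` with mm width/height → 1 unit = 1 mm. Flip: y_m = 258.6072 − y_svg.

**Shape 1** — `<path>` open polyline, stroke `#ff8800` → engrave (S241, F3543). Machine vertices: (161.9465,221.8404) → (129.7759,130.2274) → (45.6386,143.8783). Open path.

**Shape 2** — `<path>` line segment, stroke `#008000` → score (S442, F2248). Machine vertices: (132.5443,33.2356) → (48.5781,238.1771). Open path.

(Gcodetools for Inkscape — laser output)
G21
G90
G0 X161.9465 Y221.8404
M3 S241
G1 X129.7759 Y130.2274 F3543
G1 X45.6386 Y143.8783
M5
G0 X132.5443 Y33.2356
M3 S442
G1 X48.5781 Y238.1771 F2248
M5
G0 X0.0000 Y0.0000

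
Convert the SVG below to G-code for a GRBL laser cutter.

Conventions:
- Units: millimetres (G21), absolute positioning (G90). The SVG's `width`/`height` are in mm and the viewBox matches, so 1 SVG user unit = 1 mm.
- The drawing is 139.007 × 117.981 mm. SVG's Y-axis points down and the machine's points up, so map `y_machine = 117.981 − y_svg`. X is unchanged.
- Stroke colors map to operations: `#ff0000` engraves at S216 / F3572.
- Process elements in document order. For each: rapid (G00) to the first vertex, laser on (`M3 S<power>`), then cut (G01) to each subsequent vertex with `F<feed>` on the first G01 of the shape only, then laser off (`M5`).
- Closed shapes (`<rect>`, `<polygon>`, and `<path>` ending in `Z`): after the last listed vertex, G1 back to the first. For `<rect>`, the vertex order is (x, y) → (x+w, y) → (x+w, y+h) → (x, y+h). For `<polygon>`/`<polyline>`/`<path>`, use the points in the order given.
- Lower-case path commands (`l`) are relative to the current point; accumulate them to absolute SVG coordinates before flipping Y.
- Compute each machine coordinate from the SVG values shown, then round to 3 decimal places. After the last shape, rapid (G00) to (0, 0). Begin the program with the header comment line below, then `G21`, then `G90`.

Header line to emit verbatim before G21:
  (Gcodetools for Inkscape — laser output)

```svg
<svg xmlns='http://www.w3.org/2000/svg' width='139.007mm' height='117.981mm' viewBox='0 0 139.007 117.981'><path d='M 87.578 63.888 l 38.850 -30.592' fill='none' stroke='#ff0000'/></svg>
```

(Gcodetools for Inkscape — laser output)
G21
G90
G00 X87.578 Y54.093
M3 S216
G01 X126.428 Y84.685 F3572
M5
G00 X0.000 Y0.000

1 u = 1 mm; y_m = 117.981 − y.

[1] `<path>` line segment, #ff0000→engrave S216 F3572: (87.578,54.093) → (126.428,84.685)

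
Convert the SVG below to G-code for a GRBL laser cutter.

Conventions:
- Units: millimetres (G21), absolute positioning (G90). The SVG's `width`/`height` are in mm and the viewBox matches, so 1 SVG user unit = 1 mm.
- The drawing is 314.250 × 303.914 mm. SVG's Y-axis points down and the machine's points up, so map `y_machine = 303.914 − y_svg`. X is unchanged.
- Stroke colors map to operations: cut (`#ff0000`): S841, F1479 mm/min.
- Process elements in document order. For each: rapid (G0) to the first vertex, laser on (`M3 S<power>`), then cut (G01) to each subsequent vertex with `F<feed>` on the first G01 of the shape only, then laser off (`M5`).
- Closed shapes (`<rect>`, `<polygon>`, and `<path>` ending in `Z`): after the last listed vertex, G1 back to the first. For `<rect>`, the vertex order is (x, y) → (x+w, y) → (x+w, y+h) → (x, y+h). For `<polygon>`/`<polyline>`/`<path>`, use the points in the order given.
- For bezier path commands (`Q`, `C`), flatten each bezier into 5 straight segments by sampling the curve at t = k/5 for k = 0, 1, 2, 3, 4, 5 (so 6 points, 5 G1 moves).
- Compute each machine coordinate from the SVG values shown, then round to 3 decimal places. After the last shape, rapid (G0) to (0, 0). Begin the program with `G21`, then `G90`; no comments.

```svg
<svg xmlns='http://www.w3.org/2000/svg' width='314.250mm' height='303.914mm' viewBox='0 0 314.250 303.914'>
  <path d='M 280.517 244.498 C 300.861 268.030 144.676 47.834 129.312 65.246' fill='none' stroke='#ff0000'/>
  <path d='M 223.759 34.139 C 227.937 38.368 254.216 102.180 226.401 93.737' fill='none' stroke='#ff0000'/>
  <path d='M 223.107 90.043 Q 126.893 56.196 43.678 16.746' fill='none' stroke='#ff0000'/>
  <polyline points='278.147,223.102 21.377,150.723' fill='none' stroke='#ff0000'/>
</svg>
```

G21
G90
G0 X280.517 Y59.416
M3 S841
G01 X274.079 Y70.693 F1479
G01 X240.506 Y117.362
G01 X195.032 Y176.316
G01 X152.890 Y224.453
G01 X129.312 Y238.668
M5
G0 X223.759 Y269.775
M3 S841
G01 X228.308 Y261.142 F1479
G01 X234.505 Y244.538
G01 X238.690 Y226.290
G01 X237.208 Y212.727
G01 X226.401 Y210.177
M5
G0 X223.107 Y213.871
M3 S841
G01 X185.141 Y227.634 F1479
G01 X148.216 Y241.845
G01 X112.330 Y256.504
G01 X77.484 Y271.612
G01 X43.678 Y287.168
M5
G0 X278.147 Y80.812
M3 S841
G01 X21.377 Y153.191 F1479
M5
G0 X0.000 Y0.000

viewBox `0 0 314.250 303.914` with mm width/height → 1 unit = 1 mm. Flip: y_m = 303.914 − y_svg.

**Shape 1** — `<path>` cubic bezier, stroke `#ff0000` → cut (S841, F1479). Control points (SVG): P0=(280.517,244.498), P1=(300.861,268.030), P2=(144.676,47.834), P3=(129.312,65.246); sampled at t=k/5. Machine vertices: (280.517,59.416) → (274.079,70.693) → (240.506,117.362) → (195.032,176.316) → (152.890,224.453) → (129.312,238.668). Open path.

**Shape 2** — `<path>` cubic bezier, stroke `#ff0000` → cut (S841, F1479). Control points (SVG): P0=(223.759,34.139), P1=(227.937,38.368), P2=(254.216,102.180), P3=(226.401,93.737); sampled at t=k/5. Machine vertices: (223.759,269.775) → (228.308,261.142) → (234.505,244.538) → (238.690,226.290) → (237.208,212.727) → (226.401,210.177). Open path.

**Shape 3** — `<path>` quadratic bezier, stroke `#ff0000` → cut (S841, F1479). Control points (SVG): P0=(223.107,90.043), P1=(126.893,56.196), P2=(43.678,16.746); sampled at t=k/5. Machine vertices: (223.107,213.871) → (185.141,227.634) → (148.216,241.845) → (112.330,256.504) → (77.484,271.612) → (43.678,287.168). Open path.

**Shape 4** — `<polyline>` line segment, stroke `#ff0000` → cut (S841, F1479). Machine vertices: (278.147,80.812) → (21.377,153.191). Open path.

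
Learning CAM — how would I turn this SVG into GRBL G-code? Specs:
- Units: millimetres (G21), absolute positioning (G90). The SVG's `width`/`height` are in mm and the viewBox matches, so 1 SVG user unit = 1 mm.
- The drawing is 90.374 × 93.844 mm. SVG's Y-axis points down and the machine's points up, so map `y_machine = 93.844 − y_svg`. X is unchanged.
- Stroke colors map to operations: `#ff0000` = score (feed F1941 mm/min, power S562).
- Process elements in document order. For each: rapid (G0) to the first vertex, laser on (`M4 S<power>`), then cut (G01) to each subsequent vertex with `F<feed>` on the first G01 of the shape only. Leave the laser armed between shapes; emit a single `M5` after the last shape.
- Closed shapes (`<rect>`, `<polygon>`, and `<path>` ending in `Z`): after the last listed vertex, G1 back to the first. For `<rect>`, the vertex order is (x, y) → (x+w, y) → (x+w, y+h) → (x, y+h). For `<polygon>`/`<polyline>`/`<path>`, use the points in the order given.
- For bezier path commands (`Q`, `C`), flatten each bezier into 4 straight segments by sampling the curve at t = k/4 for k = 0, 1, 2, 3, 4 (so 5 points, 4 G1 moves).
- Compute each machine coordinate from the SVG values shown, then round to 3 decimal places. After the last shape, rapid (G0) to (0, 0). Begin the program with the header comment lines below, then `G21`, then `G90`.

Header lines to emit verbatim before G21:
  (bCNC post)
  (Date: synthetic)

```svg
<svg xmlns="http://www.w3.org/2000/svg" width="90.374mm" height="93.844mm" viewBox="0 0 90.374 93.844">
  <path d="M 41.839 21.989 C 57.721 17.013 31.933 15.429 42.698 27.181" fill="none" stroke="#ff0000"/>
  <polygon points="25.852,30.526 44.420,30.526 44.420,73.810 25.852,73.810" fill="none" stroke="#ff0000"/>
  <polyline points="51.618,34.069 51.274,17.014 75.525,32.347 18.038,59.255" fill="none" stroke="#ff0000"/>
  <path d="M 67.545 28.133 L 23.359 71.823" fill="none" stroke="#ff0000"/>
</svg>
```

viewBox `0 0 90.374 93.844` with mm width/height → 1 unit = 1 mm. Flip: y_m = 93.844 − y_svg.

**Shape 1** — `<path>` cubic bezier, stroke `#ff0000` → score (S562, F1941). Control points (SVG): P0=(41.839,21.989), P1=(57.721,17.013), P2=(31.933,15.429), P3=(42.698,27.181); sampled at t=k/4. Machine vertices: (41.839,71.855) → (47.160,74.796) → (44.187,75.532) → (40.256,73.132) → (42.698,66.663). Open path.

**Shape 2** — `<polygon>` rectangle, stroke `#ff0000` → score (S562, F1941). Machine vertices: (25.852,63.318) → (44.420,63.318) → (44.420,20.034) → (25.852,20.034) → (25.852,63.318). Closed: final G1 returns to the first vertex.

**Shape 3** — `<polyline>` open polyline, stroke `#ff0000` → score (S562, F1941). Machine vertices: (51.618,59.775) → (51.274,76.830) → (75.525,61.497) → (18.038,34.589). Open path.

**Shape 4** — `<path>` line segment, stroke `#ff0000` → score (S562, F1941). Machine vertices: (67.545,65.711) → (23.359,22.021). Open path.

(bCNC post)
(Date: synthetic)
G21
G90
G0 X41.839 Y71.855
M4 S562
G01 X47.160 Y74.796 F1941
G01 X44.187 Y75.532
G01 X40.256 Y73.132
G01 X42.698 Y66.663
G0 X25.852 Y63.318
M4 S562
G01 X44.420 Y63.318 F1941
G01 X44.420 Y20.034
G01 X25.852 Y20.034
G01 X25.852 Y63.318
G0 X51.618 Y59.775
M4 S562
G01 X51.274 Y76.830 F1941
G01 X75.525 Y61.497
G01 X18.038 Y34.589
G0 X67.545 Y65.711
M4 S562
G01 X23.359 Y22.021 F1941
M5
G0 X0.000 Y0.000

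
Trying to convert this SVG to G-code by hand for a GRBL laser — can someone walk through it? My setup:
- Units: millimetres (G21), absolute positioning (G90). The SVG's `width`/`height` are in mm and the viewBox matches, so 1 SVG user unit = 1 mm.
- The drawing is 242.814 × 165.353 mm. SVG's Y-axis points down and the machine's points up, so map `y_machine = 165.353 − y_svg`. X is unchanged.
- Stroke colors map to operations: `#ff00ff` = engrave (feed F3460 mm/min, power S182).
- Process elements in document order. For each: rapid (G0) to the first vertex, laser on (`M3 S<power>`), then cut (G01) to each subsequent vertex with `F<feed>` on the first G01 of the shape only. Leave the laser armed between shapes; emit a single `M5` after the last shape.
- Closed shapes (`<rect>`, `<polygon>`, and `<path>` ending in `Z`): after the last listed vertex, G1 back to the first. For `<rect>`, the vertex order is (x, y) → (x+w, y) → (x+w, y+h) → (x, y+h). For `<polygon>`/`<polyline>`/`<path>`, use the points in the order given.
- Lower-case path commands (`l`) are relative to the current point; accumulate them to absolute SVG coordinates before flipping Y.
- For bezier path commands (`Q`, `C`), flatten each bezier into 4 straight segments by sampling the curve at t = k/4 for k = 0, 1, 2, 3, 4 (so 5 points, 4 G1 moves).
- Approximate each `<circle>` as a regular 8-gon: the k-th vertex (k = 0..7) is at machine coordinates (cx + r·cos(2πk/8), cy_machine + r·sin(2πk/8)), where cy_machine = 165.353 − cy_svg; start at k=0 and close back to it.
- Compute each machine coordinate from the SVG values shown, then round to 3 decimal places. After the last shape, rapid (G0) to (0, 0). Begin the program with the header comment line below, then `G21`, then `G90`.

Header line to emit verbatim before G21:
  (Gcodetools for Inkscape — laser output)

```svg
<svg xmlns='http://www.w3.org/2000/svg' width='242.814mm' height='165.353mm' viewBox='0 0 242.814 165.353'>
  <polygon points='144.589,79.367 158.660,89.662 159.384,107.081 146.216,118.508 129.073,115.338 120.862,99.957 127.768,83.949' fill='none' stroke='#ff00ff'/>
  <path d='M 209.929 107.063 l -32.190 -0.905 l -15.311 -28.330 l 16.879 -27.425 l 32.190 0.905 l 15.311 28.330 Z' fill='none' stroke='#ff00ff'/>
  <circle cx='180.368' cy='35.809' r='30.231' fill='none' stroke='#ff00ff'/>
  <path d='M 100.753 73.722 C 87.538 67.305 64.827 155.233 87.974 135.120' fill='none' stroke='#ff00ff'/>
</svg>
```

(Gcodetools for Inkscape — laser output)
G21
G90
G0 X144.589 Y85.986
M3 S182
G01 X158.660 Y75.691 F3460
G01 X159.384 Y58.272
G01 X146.216 Y46.845
G01 X129.073 Y50.015
G01 X120.862 Y65.396
G01 X127.768 Y81.404
G01 X144.589 Y85.986
G0 X209.929 Y58.290
M3 S182
G01 X177.739 Y59.195 F3460
G01 X162.428 Y87.525
G01 X179.307 Y114.950
G01 X211.497 Y114.045
G01 X226.808 Y85.715
G01 X209.929 Y58.290
G0 X210.599 Y129.544
M3 S182
G01 X201.745 Y150.921 F3460
G01 X180.368 Y159.775
G01 X158.991 Y150.921
G01 X150.137 Y129.544
G01 X158.991 Y108.167
G01 X180.368 Y99.313
G01 X201.745 Y108.167
G01 X210.599 Y129.544
G0 X100.753 Y91.631
M3 S182
G01 X89.926 Y81.916 F3460
G01 X80.728 Y55.796
G01 X78.347 Y32.244
G01 X87.974 Y30.233
M5
G0 X0.000 Y0.000

viewBox `0 0 242.814 165.353` with mm width/height → 1 unit = 1 mm. Flip: y_m = 165.353 − y_svg.

**Shape 1** — `<polygon>` regular polygon, stroke `#ff00ff` → engrave (S182, F3460). Machine vertices: (144.589,85.986) → (158.660,75.691) → (159.384,58.272) → (146.216,46.845) → (129.073,50.015) → (120.862,65.396) → (127.768,81.404) → (144.589,85.986). Closed: final G1 returns to the first vertex.

**Shape 2** — `<path>` regular polygon, stroke `#ff00ff` → engrave (S182, F3460). Machine vertices: (209.929,58.290) → (177.739,59.195) → (162.428,87.525) → (179.307,114.950) → (211.497,114.045) → (226.808,85.715) → (209.929,58.290). Closed: final G1 returns to the first vertex.

**Shape 3** — `<circle>` circle, stroke `#ff00ff` → engrave (S182, F3460). Machine vertices: (210.599,129.544) → (201.745,150.921) → (180.368,159.775) → (158.991,150.921) → (150.137,129.544) → (158.991,108.167) → (180.368,99.313) → (201.745,108.167) → (210.599,129.544). Closed: final G1 returns to the first vertex.

**Shape 4** — `<path>` cubic bezier, stroke `#ff00ff` → engrave (S182, F3460). Control points (SVG): P0=(100.753,73.722), P1=(87.538,67.305), P2=(64.827,155.233), P3=(87.974,135.120); sampled at t=k/4. Machine vertices: (100.753,91.631) → (89.926,81.916) → (80.728,55.796) → (78.347,32.244) → (87.974,30.233). Open path.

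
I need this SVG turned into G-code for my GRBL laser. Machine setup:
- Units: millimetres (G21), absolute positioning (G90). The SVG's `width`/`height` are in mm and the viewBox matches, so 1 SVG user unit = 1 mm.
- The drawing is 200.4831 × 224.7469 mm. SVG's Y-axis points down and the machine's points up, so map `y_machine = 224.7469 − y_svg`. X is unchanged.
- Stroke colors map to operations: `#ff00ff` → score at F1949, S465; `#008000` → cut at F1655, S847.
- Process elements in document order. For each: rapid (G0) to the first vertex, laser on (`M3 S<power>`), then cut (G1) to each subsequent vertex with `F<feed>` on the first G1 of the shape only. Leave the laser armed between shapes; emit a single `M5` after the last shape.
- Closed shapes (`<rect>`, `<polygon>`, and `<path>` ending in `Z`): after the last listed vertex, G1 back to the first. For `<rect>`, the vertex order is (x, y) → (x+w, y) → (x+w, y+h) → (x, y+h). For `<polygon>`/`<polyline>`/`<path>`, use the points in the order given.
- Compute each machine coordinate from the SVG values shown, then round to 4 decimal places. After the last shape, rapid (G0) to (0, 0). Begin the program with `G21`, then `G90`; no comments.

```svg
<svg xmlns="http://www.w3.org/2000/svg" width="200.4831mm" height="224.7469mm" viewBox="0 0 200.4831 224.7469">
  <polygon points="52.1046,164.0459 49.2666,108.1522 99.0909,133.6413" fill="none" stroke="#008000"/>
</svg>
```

Since the viewBox matches the mm dimensions, user units are millimetres directly. The only transform is the Y-flip y_m = 224.7469 − y_svg.

Shape 1 is a regular polygon drawn with `<polygon>`. Its stroke #008000 means cut at S847, F1655. After flipping Y the toolpath is (52.1046,60.7010) → (49.2666,116.5947) → (99.0909,91.1056) → (52.1046,60.7010), returning to the start.

G21
G90
G0 X52.1046 Y60.7010
M3 S847
G1 X49.2666 Y116.5947 F1655
G1 X99.0909 Y91.1056
G1 X52.1046 Y60.7010
M5
G0 X0.0000 Y0.0000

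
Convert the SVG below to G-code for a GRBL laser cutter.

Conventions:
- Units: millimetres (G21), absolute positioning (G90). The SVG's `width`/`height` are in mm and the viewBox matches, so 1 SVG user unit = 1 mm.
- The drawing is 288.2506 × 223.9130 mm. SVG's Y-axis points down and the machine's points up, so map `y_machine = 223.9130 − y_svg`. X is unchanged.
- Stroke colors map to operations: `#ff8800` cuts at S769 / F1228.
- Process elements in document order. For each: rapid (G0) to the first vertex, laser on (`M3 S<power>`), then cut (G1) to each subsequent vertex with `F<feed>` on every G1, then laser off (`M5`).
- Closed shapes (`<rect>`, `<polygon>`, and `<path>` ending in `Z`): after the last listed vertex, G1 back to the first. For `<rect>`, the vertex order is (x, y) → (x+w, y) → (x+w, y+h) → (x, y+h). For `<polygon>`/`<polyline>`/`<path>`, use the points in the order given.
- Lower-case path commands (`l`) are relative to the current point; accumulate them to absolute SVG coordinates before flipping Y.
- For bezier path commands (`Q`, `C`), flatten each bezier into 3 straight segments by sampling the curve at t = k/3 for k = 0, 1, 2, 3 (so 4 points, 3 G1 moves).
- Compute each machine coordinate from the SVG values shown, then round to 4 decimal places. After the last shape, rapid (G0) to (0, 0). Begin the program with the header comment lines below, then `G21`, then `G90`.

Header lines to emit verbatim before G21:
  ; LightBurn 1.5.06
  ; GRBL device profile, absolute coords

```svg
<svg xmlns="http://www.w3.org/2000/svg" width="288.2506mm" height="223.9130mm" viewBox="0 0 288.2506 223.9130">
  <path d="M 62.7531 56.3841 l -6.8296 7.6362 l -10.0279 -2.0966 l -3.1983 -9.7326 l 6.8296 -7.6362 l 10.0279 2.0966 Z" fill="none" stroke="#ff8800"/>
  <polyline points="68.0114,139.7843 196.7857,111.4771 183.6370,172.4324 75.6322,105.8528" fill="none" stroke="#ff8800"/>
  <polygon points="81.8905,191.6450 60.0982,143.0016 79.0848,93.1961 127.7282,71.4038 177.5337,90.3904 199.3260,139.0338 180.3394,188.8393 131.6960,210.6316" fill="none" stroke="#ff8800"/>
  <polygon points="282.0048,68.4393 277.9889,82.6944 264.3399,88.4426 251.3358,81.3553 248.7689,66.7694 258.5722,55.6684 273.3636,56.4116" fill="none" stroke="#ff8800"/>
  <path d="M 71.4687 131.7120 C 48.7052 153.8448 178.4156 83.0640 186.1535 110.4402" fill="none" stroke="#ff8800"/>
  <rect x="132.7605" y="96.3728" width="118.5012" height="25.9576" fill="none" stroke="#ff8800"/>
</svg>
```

1 u = 1 mm; y_m = 223.9130 − y.

[1] `<path>` regular polygon, #ff8800→cut S769 F1228: (62.7531,167.5289) → (55.9235,159.8927) → (45.8956,161.9893) → (42.6973,171.7219) → (49.5269,179.3581) → (59.5548,177.2615) → (62.7531,167.5289) (closed)

[2] `<polyline>` open polyline, #ff8800→cut S769 F1228: (68.0114,84.1287) → (196.7857,112.4359) → (183.6370,51.4806) → (75.6322,118.0602)

[3] `<polygon>` regular polygon, #ff8800→cut S769 F1228: (81.8905,32.2680) → (60.0982,80.9114) → (79.0848,130.7169) → (127.7282,152.5092) → (177.5337,133.5226) → (199.3260,84.8792) → (180.3394,35.0737) → (131.6960,13.2814) → (81.8905,32.2680) (closed)

[4] `<polygon>` regular polygon, #ff8800→cut S769 F1228: (282.0048,155.4737) → (277.9889,141.2186) → (264.3399,135.4704) → (251.3358,142.5577) → (248.7689,157.1436) → (258.5722,168.2446) → (273.3636,167.5014) → (282.0048,155.4737) (closed)

[5] `<path>` cubic bezier, #ff8800→cut S769 F1228: (71.4687,92.2010) → (89.3652,93.9627) → (147.9228,115.2067) → (186.1535,113.4728)

[6] `<rect>` rectangle, #ff8800→cut S769 F1228: (132.7605,127.5402) → (251.2617,127.5402) → (251.2617,101.5826) → (132.7605,101.5826) → (132.7605,127.5402) (closed)

; LightBurn 1.5.06
; GRBL device profile, absolute coords
G21
G90
G0 X62.7531 Y167.5289
M3 S769
G1 X55.9235 Y159.8927 F1228
G1 X45.8956 Y161.9893 F1228
G1 X42.6973 Y171.7219 F1228
G1 X49.5269 Y179.3581 F1228
G1 X59.5548 Y177.2615 F1228
G1 X62.7531 Y167.5289 F1228
M5
G0 X68.0114 Y84.1287
M3 S769
G1 X196.7857 Y112.4359 F1228
G1 X183.6370 Y51.4806 F1228
G1 X75.6322 Y118.0602 F1228
M5
G0 X81.8905 Y32.2680
M3 S769
G1 X60.0982 Y80.9114 F1228
G1 X79.0848 Y130.7169 F1228
G1 X127.7282 Y152.5092 F1228
G1 X177.5337 Y133.5226 F1228
G1 X199.3260 Y84.8792 F1228
G1 X180.3394 Y35.0737 F1228
G1 X131.6960 Y13.2814 F1228
G1 X81.8905 Y32.2680 F1228
M5
G0 X282.0048 Y155.4737
M3 S769
G1 X277.9889 Y141.2186 F1228
G1 X264.3399 Y135.4704 F1228
G1 X251.3358 Y142.5577 F1228
G1 X248.7689 Y157.1436 F1228
G1 X258.5722 Y168.2446 F1228
G1 X273.3636 Y167.5014 F1228
G1 X282.0048 Y155.4737 F1228
M5
G0 X71.4687 Y92.2010
M3 S769
G1 X89.3652 Y93.9627 F1228
G1 X147.9228 Y115.2067 F1228
G1 X186.1535 Y113.4728 F1228
M5
G0 X132.7605 Y127.5402
M3 S769
G1 X251.2617 Y127.5402 F1228
G1 X251.2617 Y101.5826 F1228
G1 X132.7605 Y101.5826 F1228
G1 X132.7605 Y127.5402 F1228
M5
G0 X0.0000 Y0.0000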